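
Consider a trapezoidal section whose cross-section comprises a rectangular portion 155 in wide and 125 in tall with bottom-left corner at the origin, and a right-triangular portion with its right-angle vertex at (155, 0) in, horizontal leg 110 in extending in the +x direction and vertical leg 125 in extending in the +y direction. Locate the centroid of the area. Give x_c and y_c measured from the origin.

rectangular portion: A = 155 × 125 = 19375.00, centroid at (77.50, 62.50).
triangular portion: A = ½·110·125 = 6875.00, centroid at (191.67, 41.67).
ΣA = 26250.00 in², ΣAx_c = 2819270.83 in³, ΣAy_c = 1497395.83 in³.
x_c = 2819270.83/26250.00 = 107.40 in; y_c = 1497395.83/26250.00 = 57.04 in.

x_c = 107.40 in, y_c = 57.04 in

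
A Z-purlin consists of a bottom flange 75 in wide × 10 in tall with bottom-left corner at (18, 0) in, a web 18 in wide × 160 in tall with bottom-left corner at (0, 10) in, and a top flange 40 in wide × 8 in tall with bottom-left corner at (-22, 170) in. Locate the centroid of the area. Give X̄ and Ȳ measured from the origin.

bottom flange: A = 75 × 10 = 750.00, centroid at (55.50, 5.00).
web: A = 18 × 160 = 2880.00, centroid at (9.00, 90.00).
top flange: A = 40 × 8 = 320.00, centroid at (-2.00, 174.00).
ΣA = 3950.00 in², ΣAX̄ = 66905.00 in³, ΣAȲ = 318630.00 in³.
X̄ = 66905.00/3950.00 = 16.94 in; Ȳ = 318630.00/3950.00 = 80.67 in.

X̄ = 16.94 in, Ȳ = 80.67 in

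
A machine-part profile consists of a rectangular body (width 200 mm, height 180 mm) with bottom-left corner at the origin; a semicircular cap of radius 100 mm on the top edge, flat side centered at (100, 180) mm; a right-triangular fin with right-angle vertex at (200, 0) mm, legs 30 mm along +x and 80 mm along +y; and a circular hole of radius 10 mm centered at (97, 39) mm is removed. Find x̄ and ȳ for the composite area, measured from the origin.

rectangular body: A = 200 × 180 = 36000.00, centroid at (100.00, 90.00).
semicircular top: A = ½π·100² = 15707.96, centroid at (100.00, 222.44).
triangular fin: A = ½·30·80 = 1200.00, centroid at (210.00, 26.67).
hole: A = −π·10² = -314.16, centroid at (97.00, 39.00).
ΣA = 52593.80 mm², ΣAx̄ = 5392322.88 mm³, ΣAȳ = 6753847.84 mm³.
x̄ = 5392322.88/52593.80 = 102.53 mm; ȳ = 6753847.84/52593.80 = 128.42 mm.

x̄ = 102.53 mm, ȳ = 128.42 mm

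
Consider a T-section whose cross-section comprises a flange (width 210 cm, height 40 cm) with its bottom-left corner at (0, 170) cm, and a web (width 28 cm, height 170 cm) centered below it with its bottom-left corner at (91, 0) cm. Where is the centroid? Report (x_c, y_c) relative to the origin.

x_c = 105.00 cm, y_c = 152.02 cm

Part | A | x̄ᵢ | ȳᵢ | A·x̄ᵢ | A·ȳᵢ
web | 4760.00 | 105.00 | 85.00 | 499800.00 | 404600.00
flange | 8400.00 | 105.00 | 190.00 | 882000.00 | 1596000.00
Σ | 13160.00 |  |  | 1381800.00 | 2000600.00
x_c = 1381800.00 / 13160.00 = 105.00 cm
y_c = 2000600.00 / 13160.00 = 152.02 cm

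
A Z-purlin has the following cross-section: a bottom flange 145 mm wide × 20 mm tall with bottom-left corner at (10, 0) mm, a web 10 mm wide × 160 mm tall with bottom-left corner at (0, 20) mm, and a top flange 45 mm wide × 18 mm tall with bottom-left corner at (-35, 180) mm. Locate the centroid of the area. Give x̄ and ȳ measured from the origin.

bottom flange: A = 145 × 20 = 2900.00, centroid at (82.50, 10.00).
web: A = 10 × 160 = 1600.00, centroid at (5.00, 100.00).
top flange: A = 45 × 18 = 810.00, centroid at (-12.50, 189.00).
ΣA = 5310.00 mm², ΣAx̄ = 237125.00 mm³, ΣAȳ = 342090.00 mm³.
x̄ = 237125.00/5310.00 = 44.66 mm; ȳ = 342090.00/5310.00 = 64.42 mm.

x̄ = 44.66 mm, ȳ = 64.42 mm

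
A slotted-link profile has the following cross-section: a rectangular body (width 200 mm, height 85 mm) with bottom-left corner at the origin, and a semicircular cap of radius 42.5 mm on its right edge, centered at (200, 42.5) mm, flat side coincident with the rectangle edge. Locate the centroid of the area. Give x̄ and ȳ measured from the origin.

rectangular body: A = 200 × 85 = 17000.00, centroid at (100.00, 42.50).
semicircular end: A = ½π·42.5² = 2837.25, centroid at (218.04, 42.50).
ΣA = 19837.25 mm², ΣAx̄ = 2318627.26 mm³, ΣAȳ = 843083.16 mm³.
x̄ = 2318627.26/19837.25 = 116.88 mm; ȳ = 843083.16/19837.25 = 42.50 mm.

x̄ = 116.88 mm, ȳ = 42.50 mm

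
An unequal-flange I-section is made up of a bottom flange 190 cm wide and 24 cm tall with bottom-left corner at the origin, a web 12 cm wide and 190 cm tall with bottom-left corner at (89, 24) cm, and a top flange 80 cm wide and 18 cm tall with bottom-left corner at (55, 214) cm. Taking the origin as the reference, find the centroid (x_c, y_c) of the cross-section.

Part | A | x̄ᵢ | ȳᵢ | A·x̄ᵢ | A·ȳᵢ
bottom flange | 4560.00 | 95.00 | 12.00 | 433200.00 | 54720.00
web | 2280.00 | 95.00 | 119.00 | 216600.00 | 271320.00
top flange | 1440.00 | 95.00 | 223.00 | 136800.00 | 321120.00
Σ | 8280.00 |  |  | 786600.00 | 647160.00
x_c = 786600.00 / 8280.00 = 95.00 cm
y_c = 647160.00 / 8280.00 = 78.16 cm

x_c = 95.00 cm, y_c = 78.16 cm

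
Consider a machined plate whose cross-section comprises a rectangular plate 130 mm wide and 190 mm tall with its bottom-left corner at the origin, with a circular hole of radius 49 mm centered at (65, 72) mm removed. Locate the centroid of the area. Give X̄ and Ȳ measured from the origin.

X̄ = 65.00 mm, Ȳ = 105.11 mm

Part | A | x̄ᵢ | ȳᵢ | A·x̄ᵢ | A·ȳᵢ
plate | 24700.00 | 65.00 | 95.00 | 1605500.00 | 2346500.00
hole | -7542.96 | 65.00 | 72.00 | -490292.66 | -543093.41
Σ | 17157.04 |  |  | 1115207.34 | 1803406.59
X̄ = 1115207.34 / 17157.04 = 65.00 mm
Ȳ = 1803406.59 / 17157.04 = 105.11 mm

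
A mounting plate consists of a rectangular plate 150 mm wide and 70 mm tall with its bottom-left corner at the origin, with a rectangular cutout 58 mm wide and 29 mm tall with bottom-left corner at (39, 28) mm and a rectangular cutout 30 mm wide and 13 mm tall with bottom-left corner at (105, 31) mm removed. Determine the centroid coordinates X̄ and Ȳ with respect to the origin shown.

X̄ = 74.31 mm, Ȳ = 33.39 mm

plate: A = 150 × 70 = 10500.00, centroid at (75.00, 35.00).
hole 1: A = −(58 × 29) = -1682.00, centroid at (68.00, 42.50).
hole 2: A = −(30 × 13) = -390.00, centroid at (120.00, 37.50).
ΣA = 8428.00 mm², ΣAX̄ = 626324.00 mm³, ΣAȲ = 281390.00 mm³.
X̄ = 626324.00/8428.00 = 74.31 mm; Ȳ = 281390.00/8428.00 = 33.39 mm.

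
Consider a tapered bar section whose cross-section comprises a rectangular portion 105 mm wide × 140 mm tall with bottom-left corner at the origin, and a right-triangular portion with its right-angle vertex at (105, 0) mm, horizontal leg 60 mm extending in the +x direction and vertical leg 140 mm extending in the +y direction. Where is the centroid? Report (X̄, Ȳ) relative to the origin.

Part | A | x̄ᵢ | ȳᵢ | A·x̄ᵢ | A·ȳᵢ
rectangular portion | 14700.00 | 52.50 | 70.00 | 771750.00 | 1029000.00
triangular portion | 4200.00 | 125.00 | 46.67 | 525000.00 | 196000.00
Σ | 18900.00 |  |  | 1296750.00 | 1225000.00
X̄ = 1296750.00 / 18900.00 = 68.61 mm
Ȳ = 1225000.00 / 18900.00 = 64.81 mm

X̄ = 68.61 mm, Ȳ = 64.81 mm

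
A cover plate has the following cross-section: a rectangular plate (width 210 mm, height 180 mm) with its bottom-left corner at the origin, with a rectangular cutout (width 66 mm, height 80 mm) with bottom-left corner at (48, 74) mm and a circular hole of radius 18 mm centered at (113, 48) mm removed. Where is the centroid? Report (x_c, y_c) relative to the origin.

plate: A = 210 × 180 = 37800.00, centroid at (105.00, 90.00).
hole 1: A = −(66 × 80) = -5280.00, centroid at (81.00, 114.00).
hole 2: A = −π·18² = -1017.88, centroid at (113.00, 48.00).
ΣA = 31502.12 mm²
ΣAx_c = (37800.00)(105.00) + (-5280.00)(81.00) + (-1017.88)(113.00) = 3426300.01 mm³
ΣAy_c = (37800.00)(90.00) + (-5280.00)(114.00) + (-1017.88)(48.00) = 2751221.95 mm³
x_c = 3426300.01 / 31502.12 = 108.76 mm
y_c = 2751221.95 / 31502.12 = 87.33 mm

x_c = 108.76 mm, y_c = 87.33 mm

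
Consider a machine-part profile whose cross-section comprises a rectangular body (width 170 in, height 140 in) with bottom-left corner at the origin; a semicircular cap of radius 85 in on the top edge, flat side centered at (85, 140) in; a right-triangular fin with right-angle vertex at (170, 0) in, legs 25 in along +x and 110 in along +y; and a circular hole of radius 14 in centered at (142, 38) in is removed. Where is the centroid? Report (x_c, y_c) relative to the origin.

x_c = 87.60 in, y_c = 102.80 in

rectangular body: A = 170 × 140 = 23800.00, centroid at (85.00, 70.00).
semicircular top: A = ½π·85² = 11349.00, centroid at (85.00, 176.08).
triangular fin: A = ½·25·110 = 1375.00, centroid at (178.33, 36.67).
hole: A = −π·14² = -615.75, centroid at (142.00, 38.00).
ΣA = 35908.25 in²
ΣAx_c = (23800.00)(85.00) + (11349.00)(85.00) + (1375.00)(178.33) + (-615.75)(142.00) = 3145436.82 in³
ΣAy_c = (23800.00)(70.00) + (11349.00)(176.08) + (1375.00)(36.67) + (-615.75)(38.00) = 3691295.24 in³
x_c = 3145436.82 / 35908.25 = 87.60 in
y_c = 3691295.24 / 35908.25 = 102.80 in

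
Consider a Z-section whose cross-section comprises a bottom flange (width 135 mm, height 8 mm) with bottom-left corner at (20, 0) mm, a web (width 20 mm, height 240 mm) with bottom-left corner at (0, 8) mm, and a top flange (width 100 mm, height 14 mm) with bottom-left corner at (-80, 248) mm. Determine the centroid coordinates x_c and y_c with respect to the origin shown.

x_c = 13.80 mm, y_c = 134.03 mm

bottom flange: A = 135 × 8 = 1080.00, centroid at (87.50, 4.00).
web: A = 20 × 240 = 4800.00, centroid at (10.00, 128.00).
top flange: A = 100 × 14 = 1400.00, centroid at (-30.00, 255.00).
ΣA = 7280.00 mm², ΣAx_c = 100500.00 mm³, ΣAy_c = 975720.00 mm³.
x_c = 100500.00/7280.00 = 13.80 mm; y_c = 975720.00/7280.00 = 134.03 mm.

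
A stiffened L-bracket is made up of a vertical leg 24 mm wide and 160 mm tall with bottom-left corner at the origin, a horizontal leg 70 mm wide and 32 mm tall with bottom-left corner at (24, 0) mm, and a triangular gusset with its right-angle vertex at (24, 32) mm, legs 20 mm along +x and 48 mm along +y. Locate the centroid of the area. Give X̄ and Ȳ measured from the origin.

X̄ = 29.41 mm, Ȳ = 55.80 mm

Part | A | x̄ᵢ | ȳᵢ | A·x̄ᵢ | A·ȳᵢ
vertical leg | 3840.00 | 12.00 | 80.00 | 46080.00 | 307200.00
horizontal leg | 2240.00 | 59.00 | 16.00 | 132160.00 | 35840.00
gusset | 480.00 | 30.67 | 48.00 | 14720.00 | 23040.00
Σ | 6560.00 |  |  | 192960.00 | 366080.00
X̄ = 192960.00 / 6560.00 = 29.41 mm
Ȳ = 366080.00 / 6560.00 = 55.80 mm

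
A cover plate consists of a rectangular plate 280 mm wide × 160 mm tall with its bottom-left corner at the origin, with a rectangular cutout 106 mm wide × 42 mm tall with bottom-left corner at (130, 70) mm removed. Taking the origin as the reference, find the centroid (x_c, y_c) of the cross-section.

plate: A = 280 × 160 = 44800.00, centroid at (140.00, 80.00).
hole: A = −(106 × 42) = -4452.00, centroid at (183.00, 91.00).
ΣA = 40348.00 mm², ΣAx_c = 5457284.00 mm³, ΣAy_c = 3178868.00 mm³.
x_c = 5457284.00/40348.00 = 135.26 mm; y_c = 3178868.00/40348.00 = 78.79 mm.

x_c = 135.26 mm, y_c = 78.79 mm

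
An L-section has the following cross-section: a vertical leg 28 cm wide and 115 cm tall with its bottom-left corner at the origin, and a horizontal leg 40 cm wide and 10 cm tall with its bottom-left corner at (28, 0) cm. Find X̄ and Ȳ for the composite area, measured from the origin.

Part | A | x̄ᵢ | ȳᵢ | A·x̄ᵢ | A·ȳᵢ
vertical leg | 3220.00 | 14.00 | 57.50 | 45080.00 | 185150.00
horizontal leg | 400.00 | 48.00 | 5.00 | 19200.00 | 2000.00
Σ | 3620.00 |  |  | 64280.00 | 187150.00
X̄ = 64280.00 / 3620.00 = 17.76 cm
Ȳ = 187150.00 / 3620.00 = 51.70 cm

X̄ = 17.76 cm, Ȳ = 51.70 cm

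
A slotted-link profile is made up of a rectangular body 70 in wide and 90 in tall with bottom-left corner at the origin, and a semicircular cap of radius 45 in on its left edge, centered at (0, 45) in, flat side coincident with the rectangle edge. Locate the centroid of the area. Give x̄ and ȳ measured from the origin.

rectangular body: A = 70 × 90 = 6300.00, centroid at (35.00, 45.00).
semicircular end: A = ½π·45² = 3180.86, centroid at (-19.10, 45.00).
ΣA = 9480.86 in², ΣAx̄ = 159750.00 in³, ΣAȳ = 426638.82 in³.
x̄ = 159750.00/9480.86 = 16.85 in; ȳ = 426638.82/9480.86 = 45.00 in.

x̄ = 16.85 in, ȳ = 45.00 in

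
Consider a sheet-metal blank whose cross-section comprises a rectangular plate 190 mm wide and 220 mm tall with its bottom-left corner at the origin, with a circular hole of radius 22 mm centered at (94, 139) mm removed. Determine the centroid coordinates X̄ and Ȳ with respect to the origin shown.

plate: A = 190 × 220 = 41800.00, centroid at (95.00, 110.00).
hole: A = −π·22² = -1520.53, centroid at (94.00, 139.00).
ΣA = 40279.47 mm²
ΣAX̄ = (41800.00)(95.00) + (-1520.53)(94.00) = 3828070.10 mm³
ΣAȲ = (41800.00)(110.00) + (-1520.53)(139.00) = 4386646.21 mm³
X̄ = 3828070.10 / 40279.47 = 95.04 mm
Ȳ = 4386646.21 / 40279.47 = 108.91 mm

X̄ = 95.04 mm, Ȳ = 108.91 mm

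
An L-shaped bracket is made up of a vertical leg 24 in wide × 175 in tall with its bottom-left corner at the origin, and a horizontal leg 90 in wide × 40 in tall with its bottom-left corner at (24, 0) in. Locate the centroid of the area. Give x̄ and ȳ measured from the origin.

x̄ = 38.31 in, ȳ = 56.35 in

Part | A | x̄ᵢ | ȳᵢ | A·x̄ᵢ | A·ȳᵢ
vertical leg | 4200.00 | 12.00 | 87.50 | 50400.00 | 367500.00
horizontal leg | 3600.00 | 69.00 | 20.00 | 248400.00 | 72000.00
Σ | 7800.00 |  |  | 298800.00 | 439500.00
x̄ = 298800.00 / 7800.00 = 38.31 in
ȳ = 439500.00 / 7800.00 = 56.35 in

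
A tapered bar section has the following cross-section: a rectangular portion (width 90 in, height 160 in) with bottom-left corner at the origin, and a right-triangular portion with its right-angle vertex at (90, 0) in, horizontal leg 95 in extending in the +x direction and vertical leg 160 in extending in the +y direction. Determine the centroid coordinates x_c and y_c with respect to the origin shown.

x_c = 71.48 in, y_c = 70.79 in

rectangular portion: A = 90 × 160 = 14400.00, centroid at (45.00, 80.00).
triangular portion: A = ½·95·160 = 7600.00, centroid at (121.67, 53.33).
ΣA = 22000.00 in², ΣAx_c = 1572666.67 in³, ΣAy_c = 1557333.33 in³.
x_c = 1572666.67/22000.00 = 71.48 in; y_c = 1557333.33/22000.00 = 70.79 in.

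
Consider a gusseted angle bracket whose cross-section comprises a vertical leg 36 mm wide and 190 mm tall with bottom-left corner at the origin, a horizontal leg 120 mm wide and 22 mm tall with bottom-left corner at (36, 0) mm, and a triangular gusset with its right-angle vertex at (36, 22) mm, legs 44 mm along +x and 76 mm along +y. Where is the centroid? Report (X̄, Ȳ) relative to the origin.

Part | A | x̄ᵢ | ȳᵢ | A·x̄ᵢ | A·ȳᵢ
vertical leg | 6840.00 | 18.00 | 95.00 | 123120.00 | 649800.00
horizontal leg | 2640.00 | 96.00 | 11.00 | 253440.00 | 29040.00
gusset | 1672.00 | 50.67 | 47.33 | 84714.67 | 79141.33
Σ | 11152.00 |  |  | 461274.67 | 757981.33
X̄ = 461274.67 / 11152.00 = 41.36 mm
Ȳ = 757981.33 / 11152.00 = 67.97 mm

X̄ = 41.36 mm, Ȳ = 67.97 mm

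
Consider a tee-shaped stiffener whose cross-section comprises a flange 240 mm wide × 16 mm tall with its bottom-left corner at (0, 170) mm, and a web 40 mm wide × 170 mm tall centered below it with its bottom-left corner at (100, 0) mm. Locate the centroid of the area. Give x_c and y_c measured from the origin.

x_c = 120.00 mm, y_c = 118.56 mm

Part | A | x̄ᵢ | ȳᵢ | A·x̄ᵢ | A·ȳᵢ
web | 6800.00 | 120.00 | 85.00 | 816000.00 | 578000.00
flange | 3840.00 | 120.00 | 178.00 | 460800.00 | 683520.00
Σ | 10640.00 |  |  | 1276800.00 | 1261520.00
x_c = 1276800.00 / 10640.00 = 120.00 mm
y_c = 1261520.00 / 10640.00 = 118.56 mm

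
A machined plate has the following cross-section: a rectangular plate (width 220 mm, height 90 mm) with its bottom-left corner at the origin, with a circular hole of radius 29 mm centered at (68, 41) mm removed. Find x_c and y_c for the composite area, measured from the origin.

x_c = 116.47 mm, y_c = 45.62 mm

plate: A = 220 × 90 = 19800.00, centroid at (110.00, 45.00).
hole: A = −π·29² = -2642.08, centroid at (68.00, 41.00).
ΣA = 17157.92 mm², ΣAx_c = 1998338.60 mm³, ΣAy_c = 782674.74 mm³.
x_c = 1998338.60/17157.92 = 116.47 mm; y_c = 782674.74/17157.92 = 45.62 mm.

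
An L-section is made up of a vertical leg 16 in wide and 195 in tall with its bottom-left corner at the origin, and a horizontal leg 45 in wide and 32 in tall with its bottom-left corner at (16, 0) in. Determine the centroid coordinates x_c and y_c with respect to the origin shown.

Part | A | x̄ᵢ | ȳᵢ | A·x̄ᵢ | A·ȳᵢ
vertical leg | 3120.00 | 8.00 | 97.50 | 24960.00 | 304200.00
horizontal leg | 1440.00 | 38.50 | 16.00 | 55440.00 | 23040.00
Σ | 4560.00 |  |  | 80400.00 | 327240.00
x_c = 80400.00 / 4560.00 = 17.63 in
y_c = 327240.00 / 4560.00 = 71.76 in

x_c = 17.63 in, y_c = 71.76 in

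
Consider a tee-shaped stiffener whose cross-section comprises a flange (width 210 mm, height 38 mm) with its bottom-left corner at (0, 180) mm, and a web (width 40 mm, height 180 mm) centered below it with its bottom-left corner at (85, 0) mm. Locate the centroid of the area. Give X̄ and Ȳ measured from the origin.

X̄ = 105.00 mm, Ȳ = 147.30 mm

Part | A | x̄ᵢ | ȳᵢ | A·x̄ᵢ | A·ȳᵢ
web | 7200.00 | 105.00 | 90.00 | 756000.00 | 648000.00
flange | 7980.00 | 105.00 | 199.00 | 837900.00 | 1588020.00
Σ | 15180.00 |  |  | 1593900.00 | 2236020.00
X̄ = 1593900.00 / 15180.00 = 105.00 mm
Ȳ = 2236020.00 / 15180.00 = 147.30 mm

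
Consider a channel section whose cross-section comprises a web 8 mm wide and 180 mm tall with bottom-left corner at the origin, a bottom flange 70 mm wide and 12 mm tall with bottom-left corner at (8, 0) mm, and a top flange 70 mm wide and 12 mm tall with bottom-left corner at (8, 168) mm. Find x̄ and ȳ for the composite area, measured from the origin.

web: A = 8 × 180 = 1440.00, centroid at (4.00, 90.00).
bottom flange: A = 70 × 12 = 840.00, centroid at (43.00, 6.00).
top flange: A = 70 × 12 = 840.00, centroid at (43.00, 174.00).
ΣA = 3120.00 mm², ΣAx̄ = 78000.00 mm³, ΣAȳ = 280800.00 mm³.
x̄ = 78000.00/3120.00 = 25.00 mm; ȳ = 280800.00/3120.00 = 90.00 mm.

x̄ = 25.00 mm, ȳ = 90.00 mm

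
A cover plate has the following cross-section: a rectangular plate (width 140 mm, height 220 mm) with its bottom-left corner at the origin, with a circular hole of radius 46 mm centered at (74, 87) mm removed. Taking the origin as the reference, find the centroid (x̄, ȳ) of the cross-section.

x̄ = 68.90 mm, ȳ = 116.33 mm

plate: A = 140 × 220 = 30800.00, centroid at (70.00, 110.00).
hole: A = −π·46² = -6647.61, centroid at (74.00, 87.00).
ΣA = 24152.39 mm², ΣAx̄ = 1664076.86 mm³, ΣAȳ = 2809657.93 mm³.
x̄ = 1664076.86/24152.39 = 68.90 mm; ȳ = 2809657.93/24152.39 = 116.33 mm.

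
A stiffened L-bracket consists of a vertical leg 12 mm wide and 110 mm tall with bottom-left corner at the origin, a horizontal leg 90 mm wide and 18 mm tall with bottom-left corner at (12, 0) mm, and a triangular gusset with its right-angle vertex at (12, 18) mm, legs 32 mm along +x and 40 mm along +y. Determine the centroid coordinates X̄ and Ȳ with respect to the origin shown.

vertical leg: A = 12 × 110 = 1320.00, centroid at (6.00, 55.00).
horizontal leg: A = 90 × 18 = 1620.00, centroid at (57.00, 9.00).
gusset: A = ½·32·40 = 640.00, centroid at (22.67, 31.33).
ΣA = 3580.00 mm², ΣAX̄ = 114766.67 mm³, ΣAȲ = 107233.33 mm³.
X̄ = 114766.67/3580.00 = 32.06 mm; Ȳ = 107233.33/3580.00 = 29.95 mm.

X̄ = 32.06 mm, Ȳ = 29.95 mm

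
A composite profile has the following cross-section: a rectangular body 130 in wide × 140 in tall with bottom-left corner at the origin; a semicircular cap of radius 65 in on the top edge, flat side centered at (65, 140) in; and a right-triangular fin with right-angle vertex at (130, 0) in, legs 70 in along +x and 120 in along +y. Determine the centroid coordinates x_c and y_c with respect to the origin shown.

x_c = 77.78 in, y_c = 87.97 in

rectangular body: A = 130 × 140 = 18200.00, centroid at (65.00, 70.00).
semicircular top: A = ½π·65² = 6636.61, centroid at (65.00, 167.59).
triangular fin: A = ½·70·120 = 4200.00, centroid at (153.33, 40.00).
ΣA = 29036.61 in², ΣAx_c = 2258379.94 in³, ΣAy_c = 2554209.36 in³.
x_c = 2258379.94/29036.61 = 77.78 in; y_c = 2554209.36/29036.61 = 87.97 in.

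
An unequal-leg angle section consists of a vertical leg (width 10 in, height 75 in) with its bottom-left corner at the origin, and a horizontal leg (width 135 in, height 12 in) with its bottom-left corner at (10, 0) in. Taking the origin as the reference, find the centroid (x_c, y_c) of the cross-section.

x_c = 54.56 in, y_c = 15.97 in

Part | A | x̄ᵢ | ȳᵢ | A·x̄ᵢ | A·ȳᵢ
vertical leg | 750.00 | 5.00 | 37.50 | 3750.00 | 28125.00
horizontal leg | 1620.00 | 77.50 | 6.00 | 125550.00 | 9720.00
Σ | 2370.00 |  |  | 129300.00 | 37845.00
x_c = 129300.00 / 2370.00 = 54.56 in
y_c = 37845.00 / 2370.00 = 15.97 in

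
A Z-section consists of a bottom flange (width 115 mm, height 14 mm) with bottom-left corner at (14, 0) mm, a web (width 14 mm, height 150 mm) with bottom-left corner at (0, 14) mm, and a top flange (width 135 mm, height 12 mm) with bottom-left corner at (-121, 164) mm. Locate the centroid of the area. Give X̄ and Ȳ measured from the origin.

Part | A | x̄ᵢ | ȳᵢ | A·x̄ᵢ | A·ȳᵢ
bottom flange | 1610.00 | 71.50 | 7.00 | 115115.00 | 11270.00
web | 2100.00 | 7.00 | 89.00 | 14700.00 | 186900.00
top flange | 1620.00 | -53.50 | 170.00 | -86670.00 | 275400.00
Σ | 5330.00 |  |  | 43145.00 | 473570.00
X̄ = 43145.00 / 5330.00 = 8.09 mm
Ȳ = 473570.00 / 5330.00 = 88.85 mm

X̄ = 8.09 mm, Ȳ = 88.85 mm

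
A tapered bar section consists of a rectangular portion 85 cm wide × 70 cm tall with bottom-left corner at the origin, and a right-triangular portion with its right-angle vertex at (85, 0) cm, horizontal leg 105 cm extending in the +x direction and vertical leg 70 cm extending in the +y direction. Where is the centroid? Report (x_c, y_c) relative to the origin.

x_c = 72.09 cm, y_c = 30.55 cm

rectangular portion: A = 85 × 70 = 5950.00, centroid at (42.50, 35.00).
triangular portion: A = ½·105·70 = 3675.00, centroid at (120.00, 23.33).
ΣA = 9625.00 cm², ΣAx_c = 693875.00 cm³, ΣAy_c = 294000.00 cm³.
x_c = 693875.00/9625.00 = 72.09 cm; y_c = 294000.00/9625.00 = 30.55 cm.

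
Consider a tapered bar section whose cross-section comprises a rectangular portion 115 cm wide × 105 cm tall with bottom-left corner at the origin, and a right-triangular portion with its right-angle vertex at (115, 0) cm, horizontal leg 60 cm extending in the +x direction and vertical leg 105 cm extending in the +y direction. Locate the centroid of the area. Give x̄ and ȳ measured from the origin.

rectangular portion: A = 115 × 105 = 12075.00, centroid at (57.50, 52.50).
triangular portion: A = ½·60·105 = 3150.00, centroid at (135.00, 35.00).
ΣA = 15225.00 cm²
ΣAx̄ = (12075.00)(57.50) + (3150.00)(135.00) = 1119562.50 cm³
ΣAȳ = (12075.00)(52.50) + (3150.00)(35.00) = 744187.50 cm³
x̄ = 1119562.50 / 15225.00 = 73.53 cm
ȳ = 744187.50 / 15225.00 = 48.88 cm

x̄ = 73.53 cm, ȳ = 48.88 cm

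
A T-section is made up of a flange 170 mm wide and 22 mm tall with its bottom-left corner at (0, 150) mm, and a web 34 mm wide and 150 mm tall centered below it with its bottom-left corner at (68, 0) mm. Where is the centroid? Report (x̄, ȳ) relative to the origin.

web: A = 34 × 150 = 5100.00, centroid at (85.00, 75.00).
flange: A = 170 × 22 = 3740.00, centroid at (85.00, 161.00).
ΣA = 8840.00 mm², ΣAx̄ = 751400.00 mm³, ΣAȳ = 984640.00 mm³.
x̄ = 751400.00/8840.00 = 85.00 mm; ȳ = 984640.00/8840.00 = 111.38 mm.

x̄ = 85.00 mm, ȳ = 111.38 mm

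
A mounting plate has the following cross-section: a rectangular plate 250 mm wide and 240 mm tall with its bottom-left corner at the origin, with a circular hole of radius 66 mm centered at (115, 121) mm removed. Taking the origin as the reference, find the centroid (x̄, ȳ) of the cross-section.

x̄ = 127.95 mm, ȳ = 119.70 mm

Part | A | x̄ᵢ | ȳᵢ | A·x̄ᵢ | A·ȳᵢ
plate | 60000.00 | 125.00 | 120.00 | 7500000.00 | 7200000.00
hole | -13684.78 | 115.00 | 121.00 | -1573749.42 | -1655858.09
Σ | 46315.22 |  |  | 5926250.58 | 5544141.91
x̄ = 5926250.58 / 46315.22 = 127.95 mm
ȳ = 5544141.91 / 46315.22 = 119.70 mm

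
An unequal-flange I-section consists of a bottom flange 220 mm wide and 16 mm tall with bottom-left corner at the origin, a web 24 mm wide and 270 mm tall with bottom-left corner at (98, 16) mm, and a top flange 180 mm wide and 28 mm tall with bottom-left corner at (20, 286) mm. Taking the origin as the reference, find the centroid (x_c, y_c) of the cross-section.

x_c = 110.00 mm, y_c = 167.46 mm

bottom flange: A = 220 × 16 = 3520.00, centroid at (110.00, 8.00).
web: A = 24 × 270 = 6480.00, centroid at (110.00, 151.00).
top flange: A = 180 × 28 = 5040.00, centroid at (110.00, 300.00).
ΣA = 15040.00 mm²
ΣAx_c = (3520.00)(110.00) + (6480.00)(110.00) + (5040.00)(110.00) = 1654400.00 mm³
ΣAy_c = (3520.00)(8.00) + (6480.00)(151.00) + (5040.00)(300.00) = 2518640.00 mm³
x_c = 1654400.00 / 15040.00 = 110.00 mm
y_c = 2518640.00 / 15040.00 = 167.46 mm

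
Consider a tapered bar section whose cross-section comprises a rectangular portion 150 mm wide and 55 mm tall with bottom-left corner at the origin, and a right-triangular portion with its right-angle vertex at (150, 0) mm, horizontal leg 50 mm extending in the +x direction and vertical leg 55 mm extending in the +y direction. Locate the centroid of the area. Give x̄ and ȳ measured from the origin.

x̄ = 88.10 mm, ȳ = 26.19 mm

rectangular portion: A = 150 × 55 = 8250.00, centroid at (75.00, 27.50).
triangular portion: A = ½·50·55 = 1375.00, centroid at (166.67, 18.33).
ΣA = 9625.00 mm²
ΣAx̄ = (8250.00)(75.00) + (1375.00)(166.67) = 847916.67 mm³
ΣAȳ = (8250.00)(27.50) + (1375.00)(18.33) = 252083.33 mm³
x̄ = 847916.67 / 9625.00 = 88.10 mm
ȳ = 252083.33 / 9625.00 = 26.19 mm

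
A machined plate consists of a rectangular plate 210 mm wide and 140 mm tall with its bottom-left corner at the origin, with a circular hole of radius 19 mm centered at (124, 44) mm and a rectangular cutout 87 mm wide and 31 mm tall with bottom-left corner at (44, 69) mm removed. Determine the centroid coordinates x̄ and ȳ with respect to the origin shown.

x̄ = 106.00 mm, ȳ = 69.62 mm

Part | A | x̄ᵢ | ȳᵢ | A·x̄ᵢ | A·ȳᵢ
plate | 29400.00 | 105.00 | 70.00 | 3087000.00 | 2058000.00
hole 1 | -1134.11 | 124.00 | 44.00 | -140630.25 | -49901.06
hole 2 | -2697.00 | 87.50 | 84.50 | -235987.50 | -227896.50
Σ | 25568.89 |  |  | 2710382.25 | 1780202.44
x̄ = 2710382.25 / 25568.89 = 106.00 mm
ȳ = 1780202.44 / 25568.89 = 69.62 mm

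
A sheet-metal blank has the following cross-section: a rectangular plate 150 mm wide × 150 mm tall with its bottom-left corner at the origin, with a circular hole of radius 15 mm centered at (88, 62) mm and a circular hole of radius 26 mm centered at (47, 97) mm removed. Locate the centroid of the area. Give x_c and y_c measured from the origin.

x_c = 77.56 mm, y_c = 73.09 mm

Part | A | x̄ᵢ | ȳᵢ | A·x̄ᵢ | A·ȳᵢ
plate | 22500.00 | 75.00 | 75.00 | 1687500.00 | 1687500.00
hole 1 | -706.86 | 88.00 | 62.00 | -62203.53 | -43825.22
hole 2 | -2123.72 | 47.00 | 97.00 | -99814.68 | -206000.51
Σ | 19669.43 |  |  | 1525481.78 | 1437674.27
x_c = 1525481.78 / 19669.43 = 77.56 mm
y_c = 1437674.27 / 19669.43 = 73.09 mm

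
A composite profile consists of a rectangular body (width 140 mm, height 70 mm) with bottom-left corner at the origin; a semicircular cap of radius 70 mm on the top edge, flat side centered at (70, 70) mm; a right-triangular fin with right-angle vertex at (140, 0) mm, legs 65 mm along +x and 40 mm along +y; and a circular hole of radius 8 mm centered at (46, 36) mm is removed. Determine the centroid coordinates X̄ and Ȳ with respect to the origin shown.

rectangular body: A = 140 × 70 = 9800.00, centroid at (70.00, 35.00).
semicircular top: A = ½π·70² = 7696.90, centroid at (70.00, 99.71).
triangular fin: A = ½·65·40 = 1300.00, centroid at (161.67, 13.33).
hole: A = −π·8² = -201.06, centroid at (46.00, 36.00).
ΣA = 18595.84 mm², ΣAX̄ = 1425700.96 mm³, ΣAȲ = 1120544.91 mm³.
X̄ = 1425700.96/18595.84 = 76.67 mm; Ȳ = 1120544.91/18595.84 = 60.26 mm.

X̄ = 76.67 mm, Ȳ = 60.26 mm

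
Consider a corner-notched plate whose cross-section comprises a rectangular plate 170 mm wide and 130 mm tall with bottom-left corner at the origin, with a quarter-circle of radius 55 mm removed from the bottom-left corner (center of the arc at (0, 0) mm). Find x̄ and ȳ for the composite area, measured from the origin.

plate: A = 170 × 130 = 22100.00, centroid at (85.00, 65.00).
removed quarter-circle: A = −¼π·55² = -2375.83, centroid at (23.34, 23.34).
ΣA = 19724.17 mm², ΣAx̄ = 1823041.67 mm³, ΣAȳ = 1381041.67 mm³.
x̄ = 1823041.67/19724.17 = 92.43 mm; ȳ = 1381041.67/19724.17 = 70.02 mm.

x̄ = 92.43 mm, ȳ = 70.02 mm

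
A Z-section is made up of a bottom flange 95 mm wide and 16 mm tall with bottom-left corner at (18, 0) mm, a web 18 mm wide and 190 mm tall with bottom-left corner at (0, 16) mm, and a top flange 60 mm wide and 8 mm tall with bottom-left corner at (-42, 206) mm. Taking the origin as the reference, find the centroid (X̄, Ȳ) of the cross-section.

bottom flange: A = 95 × 16 = 1520.00, centroid at (65.50, 8.00).
web: A = 18 × 190 = 3420.00, centroid at (9.00, 111.00).
top flange: A = 60 × 8 = 480.00, centroid at (-12.00, 210.00).
ΣA = 5420.00 mm², ΣAX̄ = 124580.00 mm³, ΣAȲ = 492580.00 mm³.
X̄ = 124580.00/5420.00 = 22.99 mm; Ȳ = 492580.00/5420.00 = 90.88 mm.

X̄ = 22.99 mm, Ȳ = 90.88 mm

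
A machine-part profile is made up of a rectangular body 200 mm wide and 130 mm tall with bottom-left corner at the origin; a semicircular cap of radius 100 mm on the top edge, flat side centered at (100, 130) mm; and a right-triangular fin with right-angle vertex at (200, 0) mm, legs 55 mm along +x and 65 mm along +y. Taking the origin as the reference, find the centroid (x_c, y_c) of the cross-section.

rectangular body: A = 200 × 130 = 26000.00, centroid at (100.00, 65.00).
semicircular top: A = ½π·100² = 15707.96, centroid at (100.00, 172.44).
triangular fin: A = ½·55·65 = 1787.50, centroid at (218.33, 21.67).
ΣA = 43495.46 mm², ΣAx_c = 4561067.16 mm³, ΣAy_c = 4437431.06 mm³.
x_c = 4561067.16/43495.46 = 104.86 mm; y_c = 4437431.06/43495.46 = 102.02 mm.

x_c = 104.86 mm, y_c = 102.02 mm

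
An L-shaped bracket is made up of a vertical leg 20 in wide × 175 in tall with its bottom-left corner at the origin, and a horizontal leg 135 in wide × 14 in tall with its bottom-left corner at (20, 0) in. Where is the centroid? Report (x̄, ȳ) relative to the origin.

vertical leg: A = 20 × 175 = 3500.00, centroid at (10.00, 87.50).
horizontal leg: A = 135 × 14 = 1890.00, centroid at (87.50, 7.00).
ΣA = 5390.00 in²
ΣAx̄ = (3500.00)(10.00) + (1890.00)(87.50) = 200375.00 in³
ΣAȳ = (3500.00)(87.50) + (1890.00)(7.00) = 319480.00 in³
x̄ = 200375.00 / 5390.00 = 37.18 in
ȳ = 319480.00 / 5390.00 = 59.27 in

x̄ = 37.18 in, ȳ = 59.27 in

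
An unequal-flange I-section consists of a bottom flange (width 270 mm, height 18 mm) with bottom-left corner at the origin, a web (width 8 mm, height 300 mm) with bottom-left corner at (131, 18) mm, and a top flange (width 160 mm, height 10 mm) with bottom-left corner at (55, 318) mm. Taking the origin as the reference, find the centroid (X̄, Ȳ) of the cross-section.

X̄ = 135.00 mm, Ȳ = 108.77 mm

bottom flange: A = 270 × 18 = 4860.00, centroid at (135.00, 9.00).
web: A = 8 × 300 = 2400.00, centroid at (135.00, 168.00).
top flange: A = 160 × 10 = 1600.00, centroid at (135.00, 323.00).
ΣA = 8860.00 mm²
ΣAX̄ = (4860.00)(135.00) + (2400.00)(135.00) + (1600.00)(135.00) = 1196100.00 mm³
ΣAȲ = (4860.00)(9.00) + (2400.00)(168.00) + (1600.00)(323.00) = 963740.00 mm³
X̄ = 1196100.00 / 8860.00 = 135.00 mm
Ȳ = 963740.00 / 8860.00 = 108.77 mm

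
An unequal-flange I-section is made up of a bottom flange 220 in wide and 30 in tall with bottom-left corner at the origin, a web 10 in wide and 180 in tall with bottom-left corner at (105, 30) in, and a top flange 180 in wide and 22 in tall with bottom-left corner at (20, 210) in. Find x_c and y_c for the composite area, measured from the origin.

x_c = 110.00 in, y_c = 96.29 in

bottom flange: A = 220 × 30 = 6600.00, centroid at (110.00, 15.00).
web: A = 10 × 180 = 1800.00, centroid at (110.00, 120.00).
top flange: A = 180 × 22 = 3960.00, centroid at (110.00, 221.00).
ΣA = 12360.00 in², ΣAx_c = 1359600.00 in³, ΣAy_c = 1190160.00 in³.
x_c = 1359600.00/12360.00 = 110.00 in; y_c = 1190160.00/12360.00 = 96.29 in.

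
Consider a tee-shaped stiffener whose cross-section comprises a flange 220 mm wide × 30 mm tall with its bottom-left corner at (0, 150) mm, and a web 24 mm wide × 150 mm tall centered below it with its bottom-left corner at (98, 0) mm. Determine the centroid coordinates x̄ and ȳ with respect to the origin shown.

web: A = 24 × 150 = 3600.00, centroid at (110.00, 75.00).
flange: A = 220 × 30 = 6600.00, centroid at (110.00, 165.00).
ΣA = 10200.00 mm², ΣAx̄ = 1122000.00 mm³, ΣAȳ = 1359000.00 mm³.
x̄ = 1122000.00/10200.00 = 110.00 mm; ȳ = 1359000.00/10200.00 = 133.24 mm.

x̄ = 110.00 mm, ȳ = 133.24 mm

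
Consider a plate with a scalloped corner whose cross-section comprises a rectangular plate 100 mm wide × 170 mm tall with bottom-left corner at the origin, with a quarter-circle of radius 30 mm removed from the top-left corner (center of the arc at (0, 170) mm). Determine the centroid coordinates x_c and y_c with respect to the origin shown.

plate: A = 100 × 170 = 17000.00, centroid at (50.00, 85.00).
removed quarter-circle: A = −¼π·30² = -706.86, centroid at (12.73, 157.27).
ΣA = 16293.14 mm², ΣAx_c = 841000.00 mm³, ΣAy_c = 1333834.08 mm³.
x_c = 841000.00/16293.14 = 51.62 mm; y_c = 1333834.08/16293.14 = 81.86 mm.

x_c = 51.62 mm, y_c = 81.86 mm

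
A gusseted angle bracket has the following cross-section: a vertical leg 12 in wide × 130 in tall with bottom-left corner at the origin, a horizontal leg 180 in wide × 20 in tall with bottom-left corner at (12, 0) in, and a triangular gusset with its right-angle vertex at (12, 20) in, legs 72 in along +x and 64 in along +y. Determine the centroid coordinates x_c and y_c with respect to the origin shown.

x_c = 61.56 in, y_c = 31.17 in

vertical leg: A = 12 × 130 = 1560.00, centroid at (6.00, 65.00).
horizontal leg: A = 180 × 20 = 3600.00, centroid at (102.00, 10.00).
gusset: A = ½·72·64 = 2304.00, centroid at (36.00, 41.33).
ΣA = 7464.00 in², ΣAx_c = 459504.00 in³, ΣAy_c = 232632.00 in³.
x_c = 459504.00/7464.00 = 61.56 in; y_c = 232632.00/7464.00 = 31.17 in.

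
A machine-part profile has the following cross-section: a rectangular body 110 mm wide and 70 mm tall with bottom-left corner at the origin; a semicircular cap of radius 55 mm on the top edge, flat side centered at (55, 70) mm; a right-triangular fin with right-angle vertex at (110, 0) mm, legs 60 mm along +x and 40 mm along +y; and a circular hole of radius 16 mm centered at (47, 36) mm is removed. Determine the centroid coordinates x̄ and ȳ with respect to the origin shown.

rectangular body: A = 110 × 70 = 7700.00, centroid at (55.00, 35.00).
semicircular top: A = ½π·55² = 4751.66, centroid at (55.00, 93.34).
triangular fin: A = ½·60·40 = 1200.00, centroid at (130.00, 13.33).
hole: A = −π·16² = -804.25, centroid at (47.00, 36.00).
ΣA = 12847.41 mm², ΣAx̄ = 803041.60 mm³, ΣAȳ = 700079.87 mm³.
x̄ = 803041.60/12847.41 = 62.51 mm; ȳ = 700079.87/12847.41 = 54.49 mm.

x̄ = 62.51 mm, ȳ = 54.49 mm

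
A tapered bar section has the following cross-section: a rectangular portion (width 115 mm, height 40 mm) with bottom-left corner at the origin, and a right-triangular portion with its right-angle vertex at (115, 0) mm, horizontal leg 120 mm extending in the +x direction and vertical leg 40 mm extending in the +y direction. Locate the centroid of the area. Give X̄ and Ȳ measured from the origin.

X̄ = 90.93 mm, Ȳ = 17.71 mm

rectangular portion: A = 115 × 40 = 4600.00, centroid at (57.50, 20.00).
triangular portion: A = ½·120·40 = 2400.00, centroid at (155.00, 13.33).
ΣA = 7000.00 mm², ΣAX̄ = 636500.00 mm³, ΣAȲ = 124000.00 mm³.
X̄ = 636500.00/7000.00 = 90.93 mm; Ȳ = 124000.00/7000.00 = 17.71 mm.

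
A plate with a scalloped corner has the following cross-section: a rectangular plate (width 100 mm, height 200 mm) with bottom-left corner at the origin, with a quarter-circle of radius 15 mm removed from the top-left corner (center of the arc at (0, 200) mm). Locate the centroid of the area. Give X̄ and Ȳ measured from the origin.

X̄ = 50.39 mm, Ȳ = 99.17 mm

plate: A = 100 × 200 = 20000.00, centroid at (50.00, 100.00).
removed quarter-circle: A = −¼π·15² = -176.71, centroid at (6.37, 193.63).
ΣA = 19823.29 mm²
ΣAX̄ = (20000.00)(50.00) + (-176.71)(6.37) = 998875.00 mm³
ΣAȲ = (20000.00)(100.00) + (-176.71)(193.63) = 1965782.08 mm³
X̄ = 998875.00 / 19823.29 = 50.39 mm
Ȳ = 1965782.08 / 19823.29 = 99.17 mm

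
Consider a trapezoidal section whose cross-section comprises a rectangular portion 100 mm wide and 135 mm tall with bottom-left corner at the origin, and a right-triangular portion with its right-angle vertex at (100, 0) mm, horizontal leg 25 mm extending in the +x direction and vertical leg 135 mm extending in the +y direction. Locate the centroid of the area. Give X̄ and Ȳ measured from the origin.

X̄ = 56.48 mm, Ȳ = 65.00 mm

rectangular portion: A = 100 × 135 = 13500.00, centroid at (50.00, 67.50).
triangular portion: A = ½·25·135 = 1687.50, centroid at (108.33, 45.00).
ΣA = 15187.50 mm²
ΣAX̄ = (13500.00)(50.00) + (1687.50)(108.33) = 857812.50 mm³
ΣAȲ = (13500.00)(67.50) + (1687.50)(45.00) = 987187.50 mm³
X̄ = 857812.50 / 15187.50 = 56.48 mm
Ȳ = 987187.50 / 15187.50 = 65.00 mm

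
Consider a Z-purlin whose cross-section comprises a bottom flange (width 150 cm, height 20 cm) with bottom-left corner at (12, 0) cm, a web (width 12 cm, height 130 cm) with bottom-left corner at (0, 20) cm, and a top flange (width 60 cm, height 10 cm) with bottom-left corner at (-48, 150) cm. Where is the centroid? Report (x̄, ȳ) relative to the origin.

bottom flange: A = 150 × 20 = 3000.00, centroid at (87.00, 10.00).
web: A = 12 × 130 = 1560.00, centroid at (6.00, 85.00).
top flange: A = 60 × 10 = 600.00, centroid at (-18.00, 155.00).
ΣA = 5160.00 cm²
ΣAx̄ = (3000.00)(87.00) + (1560.00)(6.00) + (600.00)(-18.00) = 259560.00 cm³
ΣAȳ = (3000.00)(10.00) + (1560.00)(85.00) + (600.00)(155.00) = 255600.00 cm³
x̄ = 259560.00 / 5160.00 = 50.30 cm
ȳ = 255600.00 / 5160.00 = 49.53 cm

x̄ = 50.30 cm, ȳ = 49.53 cm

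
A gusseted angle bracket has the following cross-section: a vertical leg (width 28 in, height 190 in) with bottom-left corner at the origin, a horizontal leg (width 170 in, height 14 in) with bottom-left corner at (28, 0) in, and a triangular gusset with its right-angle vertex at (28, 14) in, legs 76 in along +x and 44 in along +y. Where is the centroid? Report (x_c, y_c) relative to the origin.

Part | A | x̄ᵢ | ȳᵢ | A·x̄ᵢ | A·ȳᵢ
vertical leg | 5320.00 | 14.00 | 95.00 | 74480.00 | 505400.00
horizontal leg | 2380.00 | 113.00 | 7.00 | 268940.00 | 16660.00
gusset | 1672.00 | 53.33 | 28.67 | 89173.33 | 47930.67
Σ | 9372.00 |  |  | 432593.33 | 569990.67
x_c = 432593.33 / 9372.00 = 46.16 in
y_c = 569990.67 / 9372.00 = 60.82 in

x_c = 46.16 in, y_c = 60.82 in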